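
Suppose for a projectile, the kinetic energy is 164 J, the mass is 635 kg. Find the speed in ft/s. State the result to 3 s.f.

Solving KE = ½mv² for v: v = √(2·KE/m).
KE = 164 J; m = 635 kg.
v = 0.7187 m/s
0.7187 m/s × (1 ft/s / 0.3048 m/s) = 2.358 ft/s

2.36 ft/s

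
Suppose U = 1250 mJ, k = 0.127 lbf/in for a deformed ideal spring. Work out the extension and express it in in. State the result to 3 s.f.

13.2 in

Solving U = ½k·x² for x: x = √(2U/k).
U = 1250 mJ = 1.250 J; k = 0.127 lbf/in = 22.24 N/m.
x = 0.3353 m
0.3353 m × (1 in / 0.02540 m) = 13.20 in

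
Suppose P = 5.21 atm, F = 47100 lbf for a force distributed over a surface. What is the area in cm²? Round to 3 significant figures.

Solving P = F/A for A: A = F/P.
P = 5.21 atm = 5.279×10^5 Pa; F = 47100 lbf = 2.095×10^5 N.
A = 0.3969 m²
0.3969 m² × (1 cm² / 1.000×10^-4 m²) = 3969 cm²

3970 cm²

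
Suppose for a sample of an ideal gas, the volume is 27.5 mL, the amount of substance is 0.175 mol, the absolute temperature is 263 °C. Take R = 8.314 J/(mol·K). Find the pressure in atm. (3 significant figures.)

280 atm

From the ideal-gas law: P = nRT/V.
V = 27.5 mL = 2.750×10^-5 m³; n = 0.175 mol; T = 263 °C = 536.1 K; R = 8.314 J/(mol·K).
P = 2.837×10^7 Pa
2.837×10^7 Pa × (1 atm / 1.013×10^5 Pa) = 280.0 atm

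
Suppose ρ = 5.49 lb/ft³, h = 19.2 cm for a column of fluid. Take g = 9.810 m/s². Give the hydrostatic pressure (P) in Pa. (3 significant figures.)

166 Pa

Directly: P = ρgh.
ρ = 5.49 lb/ft³ = 87.94 kg/m³; h = 19.2 cm = 0.1920 m; g = 9.810 m/s².
P = 165.6 Pa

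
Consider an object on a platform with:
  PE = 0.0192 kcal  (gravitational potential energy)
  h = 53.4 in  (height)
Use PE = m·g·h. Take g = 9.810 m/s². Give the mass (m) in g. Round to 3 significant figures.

6040 g

Solving PE = m·g·h for m: m = PE/(g·h).
PE = 0.0192 kcal = 80.33 J; h = 53.4 in = 1.356 m; g = 9.810 m/s².
m = 6.037 kg
6.037 kg × (1 g / 0.001000 kg) = 6037 g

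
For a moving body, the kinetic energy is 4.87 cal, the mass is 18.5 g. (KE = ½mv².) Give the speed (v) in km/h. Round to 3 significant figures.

Solving KE = ½mv² for v: v = √(2·KE/m).
KE = 4.87 cal = 20.38 J; m = 18.5 g = 0.01850 kg.
v = 46.93 m/s
46.93 m/s × (1 km/h / 0.2778 m/s) = 169.0 km/h

169 km/h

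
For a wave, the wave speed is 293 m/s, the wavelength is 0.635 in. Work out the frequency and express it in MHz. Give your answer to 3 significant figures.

Rearranging: f = v/λ.
v = 293 m/s; λ = 0.635 in = 0.01613 m.
f = 18166 Hz
18166 Hz × (1 MHz / 1.000×10^6 Hz) = 0.01817 MHz

0.0182 MHz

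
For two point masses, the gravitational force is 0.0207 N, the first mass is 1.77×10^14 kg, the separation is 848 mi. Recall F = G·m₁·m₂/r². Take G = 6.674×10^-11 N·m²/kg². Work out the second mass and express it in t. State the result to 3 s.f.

3260 t

From Newton's law of gravitation: m₂ = F·r²/(G·m₁).
F = 0.0207 N; m₁ = 1.77×10^14 kg; r = 848 mi = 1.365×10^6 m; G = 6.674×10^-11 N·m²/kg².
m₂ = 3.264×10^6 kg
3.264×10^6 kg × (1 t / 1000 kg) = 3264 t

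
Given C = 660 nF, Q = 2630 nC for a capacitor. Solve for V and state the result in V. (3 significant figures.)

3.98 V

Rearranging: V = Q/C.
C = 660 nF = 6.600×10^-7 F; Q = 2630 nC = 2.630×10^-6 C.
V = 3.985 V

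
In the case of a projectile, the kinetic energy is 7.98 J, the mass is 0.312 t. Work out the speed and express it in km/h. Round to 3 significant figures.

0.814 km/h

Rearranging: v = √(2·KE/m).
KE = 7.98 J; m = 0.312 t = 312.0 kg.
v = 0.2262 m/s
0.2262 m/s × (1 km/h / 0.2778 m/s) = 0.8142 km/h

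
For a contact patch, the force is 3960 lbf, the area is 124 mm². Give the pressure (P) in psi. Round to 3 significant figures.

20600 psi

P is given directly by: P = F/A.
F = 3960 lbf = 17615 N; A = 124 mm² = 1.240×10^-4 m².
P = 1.421×10^8 Pa
1.421×10^8 Pa × (1 psi / 6895 Pa) = 20603 psi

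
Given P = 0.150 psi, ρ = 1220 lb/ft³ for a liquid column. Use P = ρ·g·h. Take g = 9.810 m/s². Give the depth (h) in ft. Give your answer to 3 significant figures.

0.0177 ft

Rearranging: h = P/(ρ·g).
P = 0.150 psi = 1034 Pa; ρ = 1220 lb/ft³ = 19543 kg/m³; g = 9.810 m/s².
h = 0.005395 m
0.005395 m × (1 ft / 0.3048 m) = 0.01770 ft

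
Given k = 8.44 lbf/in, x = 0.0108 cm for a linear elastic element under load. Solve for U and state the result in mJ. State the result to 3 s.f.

U is given directly by: U = ½kx².
k = 8.44 lbf/in = 1478 N/m; x = 0.0108 cm = 1.080×10^-4 m.
U = 8.620×10^-6 J
8.620×10^-6 J × (1 mJ / 0.001000 J) = 0.008620 mJ

0.00862 mJ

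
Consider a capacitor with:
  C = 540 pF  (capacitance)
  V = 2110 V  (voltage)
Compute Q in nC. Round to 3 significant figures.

1140 nC

Rearranging: Q = CV.
C = 540 pF = 5.400×10^-10 F; V = 2110 V.
Q = 1.139×10^-6 C  (the unit combination reduces to A·s = C)
1.139×10^-6 C × (1 nC / 1.000×10^-9 C) = 1139 nC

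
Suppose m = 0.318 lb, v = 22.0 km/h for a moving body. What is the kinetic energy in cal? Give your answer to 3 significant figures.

0.644 cal

Directly: KE = ½mv².
m = 0.318 lb = 0.1442 kg; v = 22.0 km/h = 6.111 m/s.
KE = 2.693 J
2.693 J × (1 cal / 4.184 J) = 0.6437 cal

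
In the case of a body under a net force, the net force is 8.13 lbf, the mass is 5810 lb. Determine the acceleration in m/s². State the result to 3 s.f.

0.0137 m/s²

From Newton's second law: a = F/m.
F = 8.13 lbf = 36.16 N; m = 5810 lb = 2635 kg.
a = 0.01372 m/s²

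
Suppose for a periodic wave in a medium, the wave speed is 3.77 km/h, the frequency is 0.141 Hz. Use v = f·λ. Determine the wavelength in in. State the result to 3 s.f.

292 in

Solving v = f·λ for λ: λ = v/f.
v = 3.77 km/h = 1.047 m/s; f = 0.141 Hz.
λ = 7.427 m
7.427 m × (1 in / 0.02540 m) = 292.4 in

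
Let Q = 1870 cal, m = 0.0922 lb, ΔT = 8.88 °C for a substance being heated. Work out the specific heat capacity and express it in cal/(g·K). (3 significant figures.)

Rearranging: c = Q/(m·ΔT).
Q = 1870 cal = 7824 J; m = 0.0922 lb = 0.04182 kg; ΔT = 8.88 °C = 8.880 K.
c = 21068 J/(kg·K)
21068 J/(kg·K) × (1 cal/(g·K) / 4184 J/(kg·K)) = 5.035 cal/(g·K)

5.04 cal/(g·K)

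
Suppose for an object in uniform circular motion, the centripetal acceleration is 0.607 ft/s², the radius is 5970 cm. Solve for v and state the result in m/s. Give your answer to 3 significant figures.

3.32 m/s

Rearranging: v = √(a·r).
a = 0.607 ft/s² = 0.1850 m/s²; r = 5970 cm = 59.70 m.
v = 3.323 m/s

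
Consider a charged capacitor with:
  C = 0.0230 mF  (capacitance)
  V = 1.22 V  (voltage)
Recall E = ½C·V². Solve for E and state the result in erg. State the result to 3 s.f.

171 erg

E is given directly by: E = ½CV².
C = 0.0230 mF = 2.300×10^-5 F; V = 1.22 V.
E = 1.712×10^-5 J
1.712×10^-5 J × (1 erg / 1.000×10^-7 J) = 171.2 erg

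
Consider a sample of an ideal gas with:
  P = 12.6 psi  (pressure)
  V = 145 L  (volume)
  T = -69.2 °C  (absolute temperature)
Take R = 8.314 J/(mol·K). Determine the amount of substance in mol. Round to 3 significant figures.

From the ideal-gas law: n = PV/(RT).
P = 12.6 psi = 86874 Pa; V = 145 L = 0.1450 m³; T = -69.2 °C = 203.9 K; R = 8.314 J/(mol·K).
n = 7.429 mol

7.43 mol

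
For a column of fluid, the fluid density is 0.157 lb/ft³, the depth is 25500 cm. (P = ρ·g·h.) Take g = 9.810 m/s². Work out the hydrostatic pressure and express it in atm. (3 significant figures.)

P is given directly by: P = ρgh.
ρ = 0.157 lb/ft³ = 2.515 kg/m³; h = 25500 cm = 255.0 m; g = 9.810 m/s².
P = 6291 Pa
6291 Pa × (1 atm / 1.013×10^5 Pa) = 0.06209 atm

0.0621 atm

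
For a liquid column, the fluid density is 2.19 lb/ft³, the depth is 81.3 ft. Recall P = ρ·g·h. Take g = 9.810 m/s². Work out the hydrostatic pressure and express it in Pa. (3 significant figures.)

Directly: P = ρgh.
ρ = 2.19 lb/ft³ = 35.08 kg/m³; h = 81.3 ft = 24.78 m; g = 9.810 m/s².
P = 8528 Pa

8530 Pa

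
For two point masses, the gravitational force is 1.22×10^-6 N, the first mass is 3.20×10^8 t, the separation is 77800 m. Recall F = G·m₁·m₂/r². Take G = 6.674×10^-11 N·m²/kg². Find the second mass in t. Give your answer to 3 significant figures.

0.346 t

Rearranging F = G·m₁·m₂/r² for m₂: m₂ = F·r²/(G·m₁).
F = 1.22×10^-6 N; m₁ = 3.20×10^8 t = 3.200×10^11 kg; r = 77800 m; G = 6.674×10^-11 N·m²/kg².
m₂ = 345.8 kg
345.8 kg × (1 t / 1000 kg) = 0.3458 t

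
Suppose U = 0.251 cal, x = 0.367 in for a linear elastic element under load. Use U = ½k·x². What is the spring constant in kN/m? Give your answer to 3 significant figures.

24.2 kN/m

Rearranging U = ½k·x² for k: k = 2U/x².
U = 0.251 cal = 1.050 J; x = 0.367 in = 0.009322 m.
k = 24171 N/m
24171 N/m × (1 kN/m / 1000 N/m) = 24.17 kN/m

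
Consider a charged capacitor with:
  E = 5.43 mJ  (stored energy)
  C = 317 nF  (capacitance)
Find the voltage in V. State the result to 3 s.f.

Rearranging E = ½C·V² for V: V = √(2E/C).
E = 5.43 mJ = 0.005430 J; C = 317 nF = 3.170×10^-7 F.
V = 185.1 V

185 V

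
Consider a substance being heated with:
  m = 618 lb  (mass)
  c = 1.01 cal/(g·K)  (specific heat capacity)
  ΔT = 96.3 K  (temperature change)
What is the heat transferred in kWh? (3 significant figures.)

31.7 kWh

Q is given directly by: Q = mcΔT.
m = 618 lb = 280.3 kg; c = 1.01 cal/(g·K) = 4226 J/(kg·K); ΔT = 96.3 K.
Q = 1.141×10^8 J
1.141×10^8 J × (1 kWh / 3.600×10^6 J) = 31.69 kWh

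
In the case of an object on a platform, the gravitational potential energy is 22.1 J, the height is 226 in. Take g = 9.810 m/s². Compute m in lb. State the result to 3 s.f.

Rearranging PE = m·g·h for m: m = PE/(g·h).
PE = 22.1 J; h = 226 in = 5.740 m; g = 9.810 m/s².
m = 0.3924 kg
0.3924 kg × (1 lb / 0.4536 kg) = 0.8652 lb

0.865 lb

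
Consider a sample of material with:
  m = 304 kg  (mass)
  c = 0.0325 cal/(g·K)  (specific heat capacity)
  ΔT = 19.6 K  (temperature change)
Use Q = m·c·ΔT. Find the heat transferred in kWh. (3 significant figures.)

Q is given directly by: Q = mcΔT.
m = 304 kg; c = 0.0325 cal/(g·K) = 136.0 J/(kg·K); ΔT = 19.6 K.
Q = 8.102×10^5 J  (the unit combination reduces to kg·m²/s² = J)
8.102×10^5 J × (1 kWh / 3.600×10^6 J) = 0.2251 kWh

0.225 kWh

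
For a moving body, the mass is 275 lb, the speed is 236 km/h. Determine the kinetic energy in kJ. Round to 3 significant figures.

KE is given directly by: KE = ½mv².
m = 275 lb = 124.7 kg; v = 236 km/h = 65.56 m/s.
KE = 2.680×10^5 J
2.680×10^5 J × (1 kJ / 1000 J) = 268.0 kJ

268 kJ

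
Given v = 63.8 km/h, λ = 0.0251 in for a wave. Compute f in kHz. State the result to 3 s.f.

27.8 kHz

Rearranging: f = v/λ.
v = 63.8 km/h = 17.72 m/s; λ = 0.0251 in = 6.375×10^-4 m.
f = 27798 Hz
27798 Hz × (1 kHz / 1000 Hz) = 27.80 kHz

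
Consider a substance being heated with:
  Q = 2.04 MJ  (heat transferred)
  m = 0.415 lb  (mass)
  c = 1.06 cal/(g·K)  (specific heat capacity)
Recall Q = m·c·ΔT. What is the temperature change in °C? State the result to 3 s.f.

2440 °C

Solving Q = m·c·ΔT for ΔT: ΔT = Q/(m·c).
Q = 2.04 MJ = 2.040×10^6 J; m = 0.415 lb = 0.1882 kg; c = 1.06 cal/(g·K) = 4435 J/(kg·K).
ΔT = 2444 K
Since 1 °C = 1 K, 2444 °C.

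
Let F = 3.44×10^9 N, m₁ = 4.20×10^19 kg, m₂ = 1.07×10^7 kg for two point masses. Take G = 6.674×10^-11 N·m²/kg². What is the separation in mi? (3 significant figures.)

From Newton's law of gravitation: r = √(G·m₁m₂/F).
F = 3.44×10^9 N; m₁ = 4.20×10^19 kg; m₂ = 1.07×10^7 kg; G = 6.674×10^-11 N·m²/kg².
r = 2953 m
2953 m × (1 mi / 1609 m) = 1.835 mi

1.83 mi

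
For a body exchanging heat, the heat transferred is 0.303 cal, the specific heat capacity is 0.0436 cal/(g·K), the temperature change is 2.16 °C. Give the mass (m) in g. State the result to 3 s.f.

Rearranging: m = Q/(c·ΔT).
Q = 0.303 cal = 1.268 J; c = 0.0436 cal/(g·K) = 182.4 J/(kg·K); ΔT = 2.16 °C = 2.160 K.
m = 0.003217 kg
0.003217 kg × (1 g / 0.001000 kg) = 3.217 g

3.22 g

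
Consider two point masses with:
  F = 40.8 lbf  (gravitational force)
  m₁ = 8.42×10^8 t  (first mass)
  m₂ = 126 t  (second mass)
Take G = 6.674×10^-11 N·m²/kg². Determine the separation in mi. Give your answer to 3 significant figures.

Solving F = G·m₁·m₂/r² for r: r = √(G·m₁m₂/F).
F = 40.8 lbf = 181.5 N; m₁ = 8.42×10^8 t = 8.420×10^11 kg; m₂ = 126 t = 1.260×10^5 kg; G = 6.674×10^-11 N·m²/kg².
r = 197.5 m
197.5 m × (1 mi / 1609 m) = 0.1227 mi

0.123 mi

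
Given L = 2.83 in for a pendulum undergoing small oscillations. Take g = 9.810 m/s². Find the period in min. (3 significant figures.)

Directly: T = 2π√(L/g).
L = 2.83 in = 0.07188 m; g = 9.810 m/s².
T = 0.5378 s
0.5378 s × (1 min / 60.00 s) = 0.008964 min

0.00896 min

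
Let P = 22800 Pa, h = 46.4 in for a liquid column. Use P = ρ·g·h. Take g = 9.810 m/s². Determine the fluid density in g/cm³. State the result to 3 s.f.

Solving P = ρ·g·h for ρ: ρ = P/(g·h).
P = 22800 Pa; h = 46.4 in = 1.179 m; g = 9.810 m/s².
ρ = 1972 kg/m³
1972 kg/m³ × (1 g/cm³ / 1000 kg/m³) = 1.972 g/cm³

1.97 g/cm³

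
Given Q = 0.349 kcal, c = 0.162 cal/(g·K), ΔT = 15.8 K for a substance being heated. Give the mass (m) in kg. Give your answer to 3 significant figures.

Solving Q = m·c·ΔT for m: m = Q/(c·ΔT).
Q = 0.349 kcal = 1460 J; c = 0.162 cal/(g·K) = 677.8 J/(kg·K); ΔT = 15.8 K.
m = 0.1363 kg

0.136 kg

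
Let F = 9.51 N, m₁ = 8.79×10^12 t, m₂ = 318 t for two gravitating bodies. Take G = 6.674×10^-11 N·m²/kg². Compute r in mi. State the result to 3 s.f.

Rearranging F = G·m₁·m₂/r² for r: r = √(G·m₁m₂/F).
F = 9.51 N; m₁ = 8.79×10^12 t = 8.790×10^15 kg; m₂ = 318 t = 3.180×10^5 kg; G = 6.674×10^-11 N·m²/kg².
r = 1.401×10^5 m
1.401×10^5 m × (1 mi / 1609 m) = 87.03 mi

87.0 mi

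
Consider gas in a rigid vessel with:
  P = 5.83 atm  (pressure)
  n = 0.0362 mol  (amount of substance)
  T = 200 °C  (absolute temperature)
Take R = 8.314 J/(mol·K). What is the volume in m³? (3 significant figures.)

2.41×10^-4 m³

From the ideal-gas law: V = nRT/P.
P = 5.83 atm = 5.907×10^5 Pa; n = 0.0362 mol; T = 200 °C = 473.1 K; R = 8.314 J/(mol·K).
V = 2.411×10^-4 m³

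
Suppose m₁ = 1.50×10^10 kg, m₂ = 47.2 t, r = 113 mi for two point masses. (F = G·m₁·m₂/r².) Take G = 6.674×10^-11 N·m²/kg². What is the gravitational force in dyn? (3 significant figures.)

F is given directly by: F = Gm₁m₂/r².
m₁ = 1.50×10^10 kg; m₂ = 47.2 t = 47200 kg; r = 113 mi = 1.819×10^5 m; G = 6.674×10^-11 N·m²/kg².
F = 1.429×10^-6 N  (the unit combination reduces to kg·m/s² = N)
1.429×10^-6 N × (1 dyn / 1.000×10^-5 N) = 0.1429 dyn

0.143 dyn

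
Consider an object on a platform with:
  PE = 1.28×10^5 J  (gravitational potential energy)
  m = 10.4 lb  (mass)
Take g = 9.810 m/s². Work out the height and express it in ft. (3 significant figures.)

Rearranging: h = PE/(m·g).
PE = 1.28×10^5 J; m = 10.4 lb = 4.717 kg; g = 9.810 m/s².
h = 2766 m
2766 m × (1 ft / 0.3048 m) = 9075 ft

9070 ft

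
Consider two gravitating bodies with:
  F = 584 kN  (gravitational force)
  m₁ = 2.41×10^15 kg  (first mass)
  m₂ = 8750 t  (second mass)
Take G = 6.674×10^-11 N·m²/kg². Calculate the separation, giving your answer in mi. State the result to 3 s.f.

0.965 mi

Rearranging F = G·m₁·m₂/r² for r: r = √(G·m₁m₂/F).
F = 584 kN = 5.840×10^5 N; m₁ = 2.41×10^15 kg; m₂ = 8750 t = 8.750×10^6 kg; G = 6.674×10^-11 N·m²/kg².
r = 1552 m
1552 m × (1 mi / 1609 m) = 0.9646 mi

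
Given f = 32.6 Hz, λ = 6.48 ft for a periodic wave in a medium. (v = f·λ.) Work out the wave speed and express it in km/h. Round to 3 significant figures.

v is given directly by: v = fλ.
f = 32.6 Hz; λ = 6.48 ft = 1.975 m.
v = 64.39 m/s
64.39 m/s × (1 km/h / 0.2778 m/s) = 231.8 km/h

232 km/h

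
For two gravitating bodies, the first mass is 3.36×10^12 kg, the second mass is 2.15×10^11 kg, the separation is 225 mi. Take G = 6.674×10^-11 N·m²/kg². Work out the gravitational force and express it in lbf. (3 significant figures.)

From Newton's law of gravitation: F = Gm₁m₂/r².
m₁ = 3.36×10^12 kg; m₂ = 2.15×10^11 kg; r = 225 mi = 3.621×10^5 m; G = 6.674×10^-11 N·m²/kg².
F = 367.7 N
367.7 N × (1 lbf / 4.448 N) = 82.66 lbf

82.7 lbf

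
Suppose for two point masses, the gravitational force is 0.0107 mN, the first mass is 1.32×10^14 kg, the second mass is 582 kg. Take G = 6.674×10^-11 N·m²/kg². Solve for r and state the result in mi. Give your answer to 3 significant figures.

From Newton's law of gravitation: r = √(G·m₁m₂/F).
F = 0.0107 mN = 1.070×10^-5 N; m₁ = 1.32×10^14 kg; m₂ = 582 kg; G = 6.674×10^-11 N·m²/kg².
r = 6.922×10^5 m
6.922×10^5 m × (1 mi / 1609 m) = 430.1 mi

430 mi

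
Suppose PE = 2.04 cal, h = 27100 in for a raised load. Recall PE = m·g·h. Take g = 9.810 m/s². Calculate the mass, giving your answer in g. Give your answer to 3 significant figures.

Rearranging: m = PE/(g·h).
PE = 2.04 cal = 8.535 J; h = 27100 in = 688.3 m; g = 9.810 m/s².
m = 0.001264 kg
0.001264 kg × (1 g / 0.001000 kg) = 1.264 g

1.26 g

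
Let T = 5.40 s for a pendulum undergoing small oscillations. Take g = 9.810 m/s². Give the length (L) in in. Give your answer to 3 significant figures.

Rearranging: L = g·(T/2π)².
T = 5.40 s; g = 9.810 m/s².
L = 7.246 m
7.246 m × (1 in / 0.02540 m) = 285.3 in

285 in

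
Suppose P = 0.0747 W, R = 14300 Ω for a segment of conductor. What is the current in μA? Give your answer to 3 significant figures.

2290 μA

Solving P = I²R for I: I = √(P/R).
P = 0.0747 W; R = 14300 Ω.
I = 0.002286 A
0.002286 A × (1 μA / 1.000×10^-6 A) = 2286 μA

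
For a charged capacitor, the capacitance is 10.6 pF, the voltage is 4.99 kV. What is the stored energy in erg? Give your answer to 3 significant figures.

1320 erg

E is given directly by: E = ½CV².
C = 10.6 pF = 1.060×10^-11 F; V = 4.99 kV = 4990 V.
E = 1.320×10^-4 J
1.320×10^-4 J × (1 erg / 1.000×10^-7 J) = 1320 erg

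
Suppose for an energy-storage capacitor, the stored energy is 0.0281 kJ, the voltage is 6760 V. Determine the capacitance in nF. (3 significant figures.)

Rearranging E = ½C·V² for C: C = 2E/V².
E = 0.0281 kJ = 28.10 J; V = 6760 V.
C = 1.230×10^-6 F
1.230×10^-6 F × (1 nF / 1.000×10^-9 F) = 1230 nF

1230 nF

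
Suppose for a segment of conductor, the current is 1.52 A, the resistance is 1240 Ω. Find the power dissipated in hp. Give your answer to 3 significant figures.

3.84 hp

Directly: P = I²R.
I = 1.52 A; R = 1240 Ω.
P = 2865 W
2865 W × (1 hp / 745.7 W) = 3.842 hp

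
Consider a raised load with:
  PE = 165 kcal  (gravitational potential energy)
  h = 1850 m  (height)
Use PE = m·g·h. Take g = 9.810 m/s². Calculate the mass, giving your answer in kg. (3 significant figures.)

38.0 kg

Rearranging PE = m·g·h for m: m = PE/(g·h).
PE = 165 kcal = 6.904×10^5 J; h = 1850 m; g = 9.810 m/s².
m = 38.04 kg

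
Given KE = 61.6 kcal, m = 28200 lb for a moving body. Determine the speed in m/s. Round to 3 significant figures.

6.35 m/s

Rearranging: v = √(2·KE/m).
KE = 61.6 kcal = 2.577×10^5 J; m = 28200 lb = 12791 kg.
v = 6.348 m/s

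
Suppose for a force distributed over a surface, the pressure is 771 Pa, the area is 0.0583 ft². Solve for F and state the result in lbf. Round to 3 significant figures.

0.939 lbf

Rearranging: F = P·A.
P = 771 Pa; A = 0.0583 ft² = 0.005416 m².
F = 4.176 N  (the unit combination reduces to kg·m/s² = N)
4.176 N × (1 lbf / 4.448 N) = 0.9388 lbf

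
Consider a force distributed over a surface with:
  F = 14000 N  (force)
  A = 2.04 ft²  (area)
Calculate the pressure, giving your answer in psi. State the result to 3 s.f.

P is given directly by: P = F/A.
F = 14000 N; A = 2.04 ft² = 0.1895 m².
P = 73870 Pa
73870 Pa × (1 psi / 6895 Pa) = 10.71 psi

10.7 psi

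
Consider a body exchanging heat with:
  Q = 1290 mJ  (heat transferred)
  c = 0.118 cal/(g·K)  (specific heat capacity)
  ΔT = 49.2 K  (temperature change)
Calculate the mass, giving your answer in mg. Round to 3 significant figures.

Rearranging Q = m·c·ΔT for m: m = Q/(c·ΔT).
Q = 1290 mJ = 1.290 J; c = 0.118 cal/(g·K) = 493.7 J/(kg·K); ΔT = 49.2 K.
m = 5.311×10^-5 kg
5.311×10^-5 kg × (1 mg / 1.000×10^-6 kg) = 53.11 mg

53.1 mg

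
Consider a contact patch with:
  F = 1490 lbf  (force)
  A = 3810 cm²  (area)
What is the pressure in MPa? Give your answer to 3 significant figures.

0.0174 MPa

P is given directly by: P = F/A.
F = 1490 lbf = 6628 N; A = 3810 cm² = 0.3810 m².
P = 17396 Pa
17396 Pa × (1 MPa / 1.000×10^6 Pa) = 0.01740 MPa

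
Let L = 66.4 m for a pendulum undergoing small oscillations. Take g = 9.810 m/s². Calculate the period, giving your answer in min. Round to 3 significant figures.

0.272 min

Directly: T = 2π√(L/g).
L = 66.4 m; g = 9.810 m/s².
T = 16.35 s
16.35 s × (1 min / 60.00 s) = 0.2724 min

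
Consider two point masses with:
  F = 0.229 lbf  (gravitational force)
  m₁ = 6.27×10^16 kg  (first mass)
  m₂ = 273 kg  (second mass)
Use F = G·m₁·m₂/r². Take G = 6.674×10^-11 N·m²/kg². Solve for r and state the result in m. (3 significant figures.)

33500 m

Rearranging: r = √(G·m₁m₂/F).
F = 0.229 lbf = 1.019 N; m₁ = 6.27×10^16 kg; m₂ = 273 kg; G = 6.674×10^-11 N·m²/kg².
r = 33489 m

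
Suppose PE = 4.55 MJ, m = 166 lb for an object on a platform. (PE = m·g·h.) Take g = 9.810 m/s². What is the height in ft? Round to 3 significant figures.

Rearranging: h = PE/(m·g).
PE = 4.55 MJ = 4.550×10^6 J; m = 166 lb = 75.30 kg; g = 9.810 m/s².
h = 6160 m
6160 m × (1 ft / 0.3048 m) = 20209 ft

20200 ft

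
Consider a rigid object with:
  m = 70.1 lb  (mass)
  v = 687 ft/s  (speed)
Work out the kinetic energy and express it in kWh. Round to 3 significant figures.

KE is given directly by: KE = ½mv².
m = 70.1 lb = 31.80 kg; v = 687 ft/s = 209.4 m/s.
KE = 6.971×10^5 J
6.971×10^5 J × (1 kWh / 3.600×10^6 J) = 0.1936 kWh

0.194 kWh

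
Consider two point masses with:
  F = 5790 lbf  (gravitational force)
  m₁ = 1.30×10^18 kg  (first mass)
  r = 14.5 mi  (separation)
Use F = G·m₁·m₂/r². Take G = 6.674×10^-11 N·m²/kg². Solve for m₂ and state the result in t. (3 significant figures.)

Rearranging: m₂ = F·r²/(G·m₁).
F = 5790 lbf = 25755 N; m₁ = 1.30×10^18 kg; r = 14.5 mi = 23335 m; G = 6.674×10^-11 N·m²/kg².
m₂ = 1.616×10^5 kg
1.616×10^5 kg × (1 t / 1000 kg) = 161.6 t

162 t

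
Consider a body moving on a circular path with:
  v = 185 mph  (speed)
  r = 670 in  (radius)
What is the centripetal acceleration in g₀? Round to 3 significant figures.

41.0 g₀

a is given directly by: a = v²/r.
v = 185 mph = 82.70 m/s; r = 670 in = 17.02 m.
a = 401.9 m/s²
401.9 m/s² × (1 g₀ / 9.807 m/s²) = 40.98 g₀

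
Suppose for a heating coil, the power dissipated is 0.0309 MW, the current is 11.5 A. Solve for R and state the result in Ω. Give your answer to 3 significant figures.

Solving P = I²R for R: R = P/I².
P = 0.0309 MW = 30900 W; I = 11.5 A.
R = 233.6 Ω

234 Ω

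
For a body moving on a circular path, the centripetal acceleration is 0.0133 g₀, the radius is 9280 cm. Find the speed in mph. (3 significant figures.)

7.78 mph

Solving a = v²/r for v: v = √(a·r).
a = 0.0133 g₀ = 0.1304 m/s²; r = 9280 cm = 92.80 m.
v = 3.479 m/s
3.479 m/s × (1 mph / 0.4470 m/s) = 7.782 mph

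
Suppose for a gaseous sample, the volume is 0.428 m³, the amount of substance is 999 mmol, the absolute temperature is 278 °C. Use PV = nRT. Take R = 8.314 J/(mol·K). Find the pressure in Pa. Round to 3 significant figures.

From the ideal-gas law: P = nRT/V.
V = 0.428 m³; n = 999 mmol = 0.9990 mol; T = 278 °C = 551.1 K; R = 8.314 J/(mol·K).
P = 10696 Pa

10700 Pa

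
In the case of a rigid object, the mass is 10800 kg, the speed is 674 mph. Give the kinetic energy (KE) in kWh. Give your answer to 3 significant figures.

Directly: KE = ½mv².
m = 10800 kg; v = 674 mph = 301.3 m/s.
KE = 4.902×10^8 J  (the unit combination reduces to kg·m²/s² = J)
4.902×10^8 J × (1 kWh / 3.600×10^6 J) = 136.2 kWh

136 kWh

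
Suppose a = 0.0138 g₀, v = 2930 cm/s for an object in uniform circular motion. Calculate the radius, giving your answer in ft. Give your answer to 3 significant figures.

Rearranging a = v²/r for r: r = v²/a.
a = 0.0138 g₀ = 0.1353 m/s²; v = 2930 cm/s = 29.30 m/s.
r = 6344 m
6344 m × (1 ft / 0.3048 m) = 20812 ft

20800 ft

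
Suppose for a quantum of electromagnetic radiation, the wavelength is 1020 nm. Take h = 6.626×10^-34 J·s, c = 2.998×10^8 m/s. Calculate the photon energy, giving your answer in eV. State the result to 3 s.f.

1.22 eV

E is given directly by: E = hc/λ.
λ = 1020 nm = 1.020×10^-6 m; h = 6.626×10^-34 J·s; c = 2.998×10^8 m/s.
E = 1.948×10^-19 J
1.948×10^-19 J × (1 eV / 1.602×10^-19 J) = 1.216 eV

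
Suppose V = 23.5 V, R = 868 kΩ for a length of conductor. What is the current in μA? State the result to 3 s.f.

Rearranging V = I·R for I: I = V/R.
V = 23.5 V; R = 868 kΩ = 8.680×10^5 Ω.
I = 2.707×10^-5 A
2.707×10^-5 A × (1 μA / 1.000×10^-6 A) = 27.07 μA

27.1 μA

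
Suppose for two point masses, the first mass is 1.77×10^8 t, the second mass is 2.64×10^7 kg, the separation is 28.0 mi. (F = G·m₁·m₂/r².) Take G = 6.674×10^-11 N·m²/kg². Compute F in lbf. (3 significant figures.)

0.0345 lbf

From Newton's law of gravitation: F = Gm₁m₂/r².
m₁ = 1.77×10^8 t = 1.770×10^11 kg; m₂ = 2.64×10^7 kg; r = 28.0 mi = 45062 m; G = 6.674×10^-11 N·m²/kg².
F = 0.1536 N  (the unit combination reduces to kg·m/s² = N)
0.1536 N × (1 lbf / 4.448 N) = 0.03453 lbf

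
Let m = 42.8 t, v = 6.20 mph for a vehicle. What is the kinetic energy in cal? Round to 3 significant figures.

Directly: KE = ½mv².
m = 42.8 t = 42800 kg; v = 6.20 mph = 2.772 m/s.
KE = 1.644×10^5 J  (the unit combination reduces to kg·m²/s² = J)
1.644×10^5 J × (1 cal / 4.184 J) = 39291 cal

39300 cal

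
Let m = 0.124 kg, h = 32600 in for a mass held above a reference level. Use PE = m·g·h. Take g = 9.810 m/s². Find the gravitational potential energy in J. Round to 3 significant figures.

1010 J

PE is given directly by: PE = mgh.
m = 0.124 kg; h = 32600 in = 828.0 m; g = 9.810 m/s².
PE = 1007 J  (the unit combination reduces to kg·m²/s² = J)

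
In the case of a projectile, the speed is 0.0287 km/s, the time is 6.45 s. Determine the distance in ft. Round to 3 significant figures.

607 ft

Solving v = d/t for d: d = v·t.
v = 0.0287 km/s = 28.70 m/s; t = 6.45 s.
d = 185.1 m
185.1 m × (1 ft / 0.3048 m) = 607.3 ft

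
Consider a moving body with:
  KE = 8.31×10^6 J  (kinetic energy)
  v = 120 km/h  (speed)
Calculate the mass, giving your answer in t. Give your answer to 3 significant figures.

15.0 t

Rearranging KE = ½mv² for m: m = 2·KE/v².
KE = 8.31×10^6 J; v = 120 km/h = 33.33 m/s.
m = 14958 kg
14958 kg × (1 t / 1000 kg) = 14.96 t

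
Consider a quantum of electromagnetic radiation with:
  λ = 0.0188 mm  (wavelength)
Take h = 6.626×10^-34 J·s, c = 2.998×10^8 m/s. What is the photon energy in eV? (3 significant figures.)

0.0660 eV

E is given directly by: E = hc/λ.
λ = 0.0188 mm = 1.880×10^-5 m; h = 6.626×10^-34 J·s; c = 2.998×10^8 m/s.
E = 1.057×10^-20 J  (the unit combination reduces to kg·m²/s² = J)
1.057×10^-20 J × (1 eV / 1.602×10^-19 J) = 0.06595 eV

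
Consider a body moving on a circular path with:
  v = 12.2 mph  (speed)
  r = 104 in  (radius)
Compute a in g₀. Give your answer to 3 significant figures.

1.15 g₀

Directly: a = v²/r.
v = 12.2 mph = 5.454 m/s; r = 104 in = 2.642 m.
a = 11.26 m/s²
11.26 m/s² × (1 g₀ / 9.807 m/s²) = 1.148 g₀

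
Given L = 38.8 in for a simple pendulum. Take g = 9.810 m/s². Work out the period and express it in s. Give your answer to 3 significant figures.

Directly: T = 2π√(L/g).
L = 38.8 in = 0.9855 m; g = 9.810 m/s².
T = 1.991 s

1.99 s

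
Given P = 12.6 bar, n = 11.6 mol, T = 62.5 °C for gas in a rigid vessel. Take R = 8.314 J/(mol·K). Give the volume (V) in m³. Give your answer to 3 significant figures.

Solving PV = nRT for V: V = nRT/P.
P = 12.6 bar = 1.260×10^6 Pa; n = 11.6 mol; T = 62.5 °C = 335.6 K; R = 8.314 J/(mol·K).
V = 0.02569 m³

0.0257 m³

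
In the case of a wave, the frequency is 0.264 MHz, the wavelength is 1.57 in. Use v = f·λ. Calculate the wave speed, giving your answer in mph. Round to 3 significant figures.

Directly: v = fλ.
f = 0.264 MHz = 2.640×10^5 Hz; λ = 1.57 in = 0.03988 m.
v = 10528 m/s
10528 m/s × (1 mph / 0.4470 m/s) = 23550 mph

23600 mph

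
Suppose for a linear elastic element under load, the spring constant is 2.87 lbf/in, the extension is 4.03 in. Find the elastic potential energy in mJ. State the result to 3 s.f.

U is given directly by: U = ½kx².
k = 2.87 lbf/in = 502.6 N/m; x = 4.03 in = 0.1024 m.
U = 2.633 J  (the unit combination reduces to kg·m²/s² = J)
2.633 J × (1 mJ / 0.001000 J) = 2633 mJ

2630 mJ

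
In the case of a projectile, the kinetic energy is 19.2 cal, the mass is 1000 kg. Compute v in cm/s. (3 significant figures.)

Rearranging: v = √(2·KE/m).
KE = 19.2 cal = 80.33 J; m = 1000 kg.
v = 0.4008 m/s
0.4008 m/s × (1 cm/s / 0.01000 m/s) = 40.08 cm/s

40.1 cm/s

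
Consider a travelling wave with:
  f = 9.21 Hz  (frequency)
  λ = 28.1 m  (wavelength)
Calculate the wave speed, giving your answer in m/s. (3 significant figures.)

259 m/s

v is given directly by: v = fλ.
f = 9.21 Hz; λ = 28.1 m.
v = 258.8 m/s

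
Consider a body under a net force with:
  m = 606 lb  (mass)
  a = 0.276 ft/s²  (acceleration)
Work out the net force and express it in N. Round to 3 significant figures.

23.1 N

From Newton's second law: F = m·a.
m = 606 lb = 274.9 kg; a = 0.276 ft/s² = 0.08412 m/s².
F = 23.12 N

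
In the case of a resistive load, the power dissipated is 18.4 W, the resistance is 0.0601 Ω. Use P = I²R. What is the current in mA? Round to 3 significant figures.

Solving P = I²R for I: I = √(P/R).
P = 18.4 W; R = 0.0601 Ω.
I = 17.50 A
17.50 A × (1 mA / 0.001000 A) = 17497 mA

17500 mA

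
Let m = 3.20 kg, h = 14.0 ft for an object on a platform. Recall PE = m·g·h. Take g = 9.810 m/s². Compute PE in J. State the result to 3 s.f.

134 J

Directly: PE = mgh.
m = 3.20 kg; h = 14.0 ft = 4.267 m; g = 9.810 m/s².
PE = 134.0 J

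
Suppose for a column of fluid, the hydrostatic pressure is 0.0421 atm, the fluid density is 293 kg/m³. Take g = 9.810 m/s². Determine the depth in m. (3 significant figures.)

Rearranging: h = P/(ρ·g).
P = 0.0421 atm = 4266 Pa; ρ = 293 kg/m³; g = 9.810 m/s².
h = 1.484 m

1.48 m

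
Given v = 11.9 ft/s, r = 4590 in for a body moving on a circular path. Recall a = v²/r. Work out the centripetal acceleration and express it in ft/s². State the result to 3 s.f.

0.370 ft/s²

a is given directly by: a = v²/r.
v = 11.9 ft/s = 3.627 m/s; r = 4590 in = 116.6 m.
a = 0.1128 m/s²
0.1128 m/s² × (1 ft/s² / 0.3048 m/s²) = 0.3702 ft/s²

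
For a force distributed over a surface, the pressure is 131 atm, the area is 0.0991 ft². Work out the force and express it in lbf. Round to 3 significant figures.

27500 lbf

Rearranging P = F/A for F: F = P·A.
P = 131 atm = 1.327×10^7 Pa; A = 0.0991 ft² = 0.009207 m².
F = 1.222×10^5 N
1.222×10^5 N × (1 lbf / 4.448 N) = 27473 lbf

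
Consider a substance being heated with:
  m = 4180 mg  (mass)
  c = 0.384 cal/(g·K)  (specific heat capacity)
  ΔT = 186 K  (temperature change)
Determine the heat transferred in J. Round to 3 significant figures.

Q is given directly by: Q = mcΔT.
m = 4180 mg = 0.004180 kg; c = 0.384 cal/(g·K) = 1607 J/(kg·K); ΔT = 186 K.
Q = 1249 J

1250 J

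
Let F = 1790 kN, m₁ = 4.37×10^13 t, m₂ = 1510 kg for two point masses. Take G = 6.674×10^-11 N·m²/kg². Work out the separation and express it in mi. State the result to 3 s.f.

From Newton's law of gravitation: r = √(G·m₁m₂/F).
F = 1790 kN = 1.790×10^6 N; m₁ = 4.37×10^13 t = 4.370×10^16 kg; m₂ = 1510 kg; G = 6.674×10^-11 N·m²/kg².
r = 49.60 m
49.60 m × (1 mi / 1609 m) = 0.03082 mi

0.0308 mi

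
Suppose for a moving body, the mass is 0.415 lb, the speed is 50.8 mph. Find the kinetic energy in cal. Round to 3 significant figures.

11.6 cal

Directly: KE = ½mv².
m = 0.415 lb = 0.1882 kg; v = 50.8 mph = 22.71 m/s.
KE = 48.54 J
48.54 J × (1 cal / 4.184 J) = 11.60 cal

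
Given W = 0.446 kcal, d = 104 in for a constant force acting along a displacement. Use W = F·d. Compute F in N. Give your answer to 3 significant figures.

706 N

Rearranging: F = W/d.
W = 0.446 kcal = 1866 J; d = 104 in = 2.642 m.
F = 706.4 N  (the unit combination reduces to kg·m/s² = N)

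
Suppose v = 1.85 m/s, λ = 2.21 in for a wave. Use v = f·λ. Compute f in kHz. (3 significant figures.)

0.0330 kHz

Solving v = f·λ for f: f = v/λ.
v = 1.85 m/s; λ = 2.21 in = 0.05613 m.
f = 32.96 Hz
32.96 Hz × (1 kHz / 1000 Hz) = 0.03296 kHz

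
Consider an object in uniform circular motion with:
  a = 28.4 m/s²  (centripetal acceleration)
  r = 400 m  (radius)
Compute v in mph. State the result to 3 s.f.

238 mph

Rearranging a = v²/r for v: v = √(a·r).
a = 28.4 m/s²; r = 400 m.
v = 106.6 m/s
106.6 m/s × (1 mph / 0.4470 m/s) = 238.4 mph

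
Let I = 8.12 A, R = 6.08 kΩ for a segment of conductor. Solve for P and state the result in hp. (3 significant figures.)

538 hp

P is given directly by: P = I²R.
I = 8.12 A; R = 6.08 kΩ = 6080 Ω.
P = 4.009×10^5 W  (the unit combination reduces to kg·m²/s³ = W)
4.009×10^5 W × (1 hp / 745.7 W) = 537.6 hp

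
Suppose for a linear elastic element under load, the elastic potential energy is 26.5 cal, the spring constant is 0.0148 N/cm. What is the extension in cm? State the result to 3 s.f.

Rearranging U = ½k·x² for x: x = √(2U/k).
U = 26.5 cal = 110.9 J; k = 0.0148 N/cm = 1.480 N/m.
x = 12.24 m
12.24 m × (1 cm / 0.01000 m) = 1224 cm

1220 cm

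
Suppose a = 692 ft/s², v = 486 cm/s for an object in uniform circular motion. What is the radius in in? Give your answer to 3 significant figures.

Rearranging a = v²/r for r: r = v²/a.
a = 692 ft/s² = 210.9 m/s²; v = 486 cm/s = 4.860 m/s.
r = 0.1120 m
0.1120 m × (1 in / 0.02540 m) = 4.409 in

4.41 in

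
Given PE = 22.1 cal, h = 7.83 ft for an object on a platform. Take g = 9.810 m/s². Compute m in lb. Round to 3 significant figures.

Rearranging PE = m·g·h for m: m = PE/(g·h).
PE = 22.1 cal = 92.47 J; h = 7.83 ft = 2.387 m; g = 9.810 m/s².
m = 3.949 kg
3.949 kg × (1 lb / 0.4536 kg) = 8.707 lb

8.71 lb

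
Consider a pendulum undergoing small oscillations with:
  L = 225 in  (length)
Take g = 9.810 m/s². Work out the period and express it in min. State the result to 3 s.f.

T is given directly by: T = 2π√(L/g).
L = 225 in = 5.715 m; g = 9.810 m/s².
T = 4.796 s
4.796 s × (1 min / 60.00 s) = 0.07993 min

0.0799 min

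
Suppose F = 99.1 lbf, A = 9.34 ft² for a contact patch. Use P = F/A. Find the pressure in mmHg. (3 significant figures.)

Directly: P = F/A.
F = 99.1 lbf = 440.8 N; A = 9.34 ft² = 0.8677 m².
P = 508.0 Pa
508.0 Pa × (1 mmHg / 133.3 Pa) = 3.810 mmHg

3.81 mmHg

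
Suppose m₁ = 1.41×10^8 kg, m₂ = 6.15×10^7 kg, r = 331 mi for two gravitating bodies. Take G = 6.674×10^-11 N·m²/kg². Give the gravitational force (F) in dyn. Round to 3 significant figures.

0.204 dyn

From Newton's law of gravitation: F = Gm₁m₂/r².
m₁ = 1.41×10^8 kg; m₂ = 6.15×10^7 kg; r = 331 mi = 5.327×10^5 m; G = 6.674×10^-11 N·m²/kg².
F = 2.040×10^-6 N  (the unit combination reduces to kg·m/s² = N)
2.040×10^-6 N × (1 dyn / 1.000×10^-5 N) = 0.2040 dyn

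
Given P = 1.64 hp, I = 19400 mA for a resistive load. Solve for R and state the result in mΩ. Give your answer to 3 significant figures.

Rearranging P = I²R for R: R = P/I².
P = 1.64 hp = 1223 W; I = 19400 mA = 19.40 A.
R = 3.249 Ω
3.249 Ω × (1 mΩ / 0.001000 Ω) = 3249 mΩ

3250 mΩ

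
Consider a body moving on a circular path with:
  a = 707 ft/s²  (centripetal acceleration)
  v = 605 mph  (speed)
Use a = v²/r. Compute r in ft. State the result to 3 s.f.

Solving a = v²/r for r: r = v²/a.
a = 707 ft/s² = 215.5 m/s²; v = 605 mph = 270.5 m/s.
r = 339.4 m
339.4 m × (1 ft / 0.3048 m) = 1114 ft

1110 ft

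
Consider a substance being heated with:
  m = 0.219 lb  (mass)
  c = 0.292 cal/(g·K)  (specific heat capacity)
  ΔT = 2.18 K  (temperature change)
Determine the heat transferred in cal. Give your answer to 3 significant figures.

63.2 cal

Directly: Q = mcΔT.
m = 0.219 lb = 0.09934 kg; c = 0.292 cal/(g·K) = 1222 J/(kg·K); ΔT = 2.18 K.
Q = 264.6 J
264.6 J × (1 cal / 4.184 J) = 63.23 cal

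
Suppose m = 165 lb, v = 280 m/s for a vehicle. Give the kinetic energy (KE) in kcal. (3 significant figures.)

701 kcal

KE is given directly by: KE = ½mv².
m = 165 lb = 74.84 kg; v = 280 m/s.
KE = 2.934×10^6 J  (the unit combination reduces to kg·m²/s² = J)
2.934×10^6 J × (1 kcal / 4184 J) = 701.2 kcal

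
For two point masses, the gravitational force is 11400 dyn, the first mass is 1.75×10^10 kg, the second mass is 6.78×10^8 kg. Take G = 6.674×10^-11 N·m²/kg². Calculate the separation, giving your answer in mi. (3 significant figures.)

Rearranging: r = √(G·m₁m₂/F).
F = 11400 dyn = 0.1140 N; m₁ = 1.75×10^10 kg; m₂ = 6.78×10^8 kg; G = 6.674×10^-11 N·m²/kg².
r = 83344 m
83344 m × (1 mi / 1609 m) = 51.79 mi

51.8 mi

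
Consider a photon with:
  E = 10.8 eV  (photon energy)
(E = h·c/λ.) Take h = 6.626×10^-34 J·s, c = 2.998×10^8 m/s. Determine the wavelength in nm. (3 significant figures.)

Solving E = h·c/λ for λ: λ = hc/E.
E = 10.8 eV = 1.730×10^-18 J; h = 6.626×10^-34 J·s; c = 2.998×10^8 m/s.
λ = 1.148×10^-7 m
1.148×10^-7 m × (1 nm / 1.000×10^-9 m) = 114.8 nm

115 nm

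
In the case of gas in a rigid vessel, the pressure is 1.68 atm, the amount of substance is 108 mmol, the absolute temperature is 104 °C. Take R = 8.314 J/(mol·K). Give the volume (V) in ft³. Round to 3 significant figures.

0.0703 ft³

From the ideal-gas law: V = nRT/P.
P = 1.68 atm = 1.702×10^5 Pa; n = 108 mmol = 0.1080 mol; T = 104 °C = 377.1 K; R = 8.314 J/(mol·K).
V = 0.001989 m³
0.001989 m³ × (1 ft³ / 0.02832 m³) = 0.07025 ft³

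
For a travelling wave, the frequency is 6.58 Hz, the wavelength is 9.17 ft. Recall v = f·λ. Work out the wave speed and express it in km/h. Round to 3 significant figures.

Directly: v = fλ.
f = 6.58 Hz; λ = 9.17 ft = 2.795 m.
v = 18.39 m/s
18.39 m/s × (1 km/h / 0.2778 m/s) = 66.21 km/h

66.2 km/h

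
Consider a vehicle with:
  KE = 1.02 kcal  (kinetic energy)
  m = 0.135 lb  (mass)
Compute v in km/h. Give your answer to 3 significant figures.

1340 km/h

Solving KE = ½mv² for v: v = √(2·KE/m).
KE = 1.02 kcal = 4268 J; m = 0.135 lb = 0.06123 kg.
v = 373.3 m/s
373.3 m/s × (1 km/h / 0.2778 m/s) = 1344 km/h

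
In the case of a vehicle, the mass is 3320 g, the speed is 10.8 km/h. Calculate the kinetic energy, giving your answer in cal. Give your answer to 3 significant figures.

3.57 cal

KE is given directly by: KE = ½mv².
m = 3320 g = 3.320 kg; v = 10.8 km/h = 3.000 m/s.
KE = 14.94 J
14.94 J × (1 cal / 4.184 J) = 3.571 cal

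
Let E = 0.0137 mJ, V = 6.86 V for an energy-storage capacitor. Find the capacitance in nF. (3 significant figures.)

582 nF

Rearranging E = ½C·V² for C: C = 2E/V².
E = 0.0137 mJ = 1.370×10^-5 J; V = 6.86 V.
C = 5.822×10^-7 F
5.822×10^-7 F × (1 nF / 1.000×10^-9 F) = 582.2 nF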